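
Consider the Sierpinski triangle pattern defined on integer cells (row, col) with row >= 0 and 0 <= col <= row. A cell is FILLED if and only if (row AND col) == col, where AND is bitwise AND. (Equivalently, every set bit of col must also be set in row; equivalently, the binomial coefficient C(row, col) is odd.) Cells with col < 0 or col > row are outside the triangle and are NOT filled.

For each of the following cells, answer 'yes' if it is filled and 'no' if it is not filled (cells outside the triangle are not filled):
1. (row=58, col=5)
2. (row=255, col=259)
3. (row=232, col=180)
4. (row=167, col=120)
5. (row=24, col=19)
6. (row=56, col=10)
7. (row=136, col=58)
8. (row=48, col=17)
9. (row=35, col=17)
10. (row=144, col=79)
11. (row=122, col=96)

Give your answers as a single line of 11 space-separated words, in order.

Answer: no no no no no no no no no no yes

Derivation:
(58,5): row=0b111010, col=0b101, row AND col = 0b0 = 0; 0 != 5 -> empty
(255,259): col outside [0, 255] -> not filled
(232,180): row=0b11101000, col=0b10110100, row AND col = 0b10100000 = 160; 160 != 180 -> empty
(167,120): row=0b10100111, col=0b1111000, row AND col = 0b100000 = 32; 32 != 120 -> empty
(24,19): row=0b11000, col=0b10011, row AND col = 0b10000 = 16; 16 != 19 -> empty
(56,10): row=0b111000, col=0b1010, row AND col = 0b1000 = 8; 8 != 10 -> empty
(136,58): row=0b10001000, col=0b111010, row AND col = 0b1000 = 8; 8 != 58 -> empty
(48,17): row=0b110000, col=0b10001, row AND col = 0b10000 = 16; 16 != 17 -> empty
(35,17): row=0b100011, col=0b10001, row AND col = 0b1 = 1; 1 != 17 -> empty
(144,79): row=0b10010000, col=0b1001111, row AND col = 0b0 = 0; 0 != 79 -> empty
(122,96): row=0b1111010, col=0b1100000, row AND col = 0b1100000 = 96; 96 == 96 -> filled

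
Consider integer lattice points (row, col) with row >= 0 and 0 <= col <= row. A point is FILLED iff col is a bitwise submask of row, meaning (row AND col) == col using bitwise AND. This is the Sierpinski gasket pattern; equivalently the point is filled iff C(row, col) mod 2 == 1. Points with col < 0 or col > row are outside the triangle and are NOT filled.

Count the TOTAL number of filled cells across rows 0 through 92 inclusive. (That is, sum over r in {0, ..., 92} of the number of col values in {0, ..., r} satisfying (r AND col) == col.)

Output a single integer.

Answer: 1087

Derivation:
r0=0 pc0: +1 =1
r1=1 pc1: +2 =3
r2=10 pc1: +2 =5
r3=11 pc2: +4 =9
r4=100 pc1: +2 =11
r5=101 pc2: +4 =15
r6=110 pc2: +4 =19
r7=111 pc3: +8 =27
r8=1000 pc1: +2 =29
r9=1001 pc2: +4 =33
r10=1010 pc2: +4 =37
r11=1011 pc3: +8 =45
r12=1100 pc2: +4 =49
r13=1101 pc3: +8 =57
r14=1110 pc3: +8 =65
r15=1111 pc4: +16 =81
r16=10000 pc1: +2 =83
r17=10001 pc2: +4 =87
r18=10010 pc2: +4 =91
r19=10011 pc3: +8 =99
r20=10100 pc2: +4 =103
r21=10101 pc3: +8 =111
r22=10110 pc3: +8 =119
r23=10111 pc4: +16 =135
r24=11000 pc2: +4 =139
r25=11001 pc3: +8 =147
r26=11010 pc3: +8 =155
r27=11011 pc4: +16 =171
r28=11100 pc3: +8 =179
r29=11101 pc4: +16 =195
r30=11110 pc4: +16 =211
r31=11111 pc5: +32 =243
r32=100000 pc1: +2 =245
r33=100001 pc2: +4 =249
r34=100010 pc2: +4 =253
r35=100011 pc3: +8 =261
r36=100100 pc2: +4 =265
r37=100101 pc3: +8 =273
r38=100110 pc3: +8 =281
r39=100111 pc4: +16 =297
r40=101000 pc2: +4 =301
r41=101001 pc3: +8 =309
r42=101010 pc3: +8 =317
r43=101011 pc4: +16 =333
r44=101100 pc3: +8 =341
r45=101101 pc4: +16 =357
r46=101110 pc4: +16 =373
r47=101111 pc5: +32 =405
r48=110000 pc2: +4 =409
r49=110001 pc3: +8 =417
r50=110010 pc3: +8 =425
r51=110011 pc4: +16 =441
r52=110100 pc3: +8 =449
r53=110101 pc4: +16 =465
r54=110110 pc4: +16 =481
r55=110111 pc5: +32 =513
r56=111000 pc3: +8 =521
r57=111001 pc4: +16 =537
r58=111010 pc4: +16 =553
r59=111011 pc5: +32 =585
r60=111100 pc4: +16 =601
r61=111101 pc5: +32 =633
r62=111110 pc5: +32 =665
r63=111111 pc6: +64 =729
r64=1000000 pc1: +2 =731
r65=1000001 pc2: +4 =735
r66=1000010 pc2: +4 =739
r67=1000011 pc3: +8 =747
r68=1000100 pc2: +4 =751
r69=1000101 pc3: +8 =759
r70=1000110 pc3: +8 =767
r71=1000111 pc4: +16 =783
r72=1001000 pc2: +4 =787
r73=1001001 pc3: +8 =795
r74=1001010 pc3: +8 =803
r75=1001011 pc4: +16 =819
r76=1001100 pc3: +8 =827
r77=1001101 pc4: +16 =843
r78=1001110 pc4: +16 =859
r79=1001111 pc5: +32 =891
r80=1010000 pc2: +4 =895
r81=1010001 pc3: +8 =903
r82=1010010 pc3: +8 =911
r83=1010011 pc4: +16 =927
r84=1010100 pc3: +8 =935
r85=1010101 pc4: +16 =951
r86=1010110 pc4: +16 =967
r87=1010111 pc5: +32 =999
r88=1011000 pc3: +8 =1007
r89=1011001 pc4: +16 =1023
r90=1011010 pc4: +16 =1039
r91=1011011 pc5: +32 =1071
r92=1011100 pc4: +16 =1087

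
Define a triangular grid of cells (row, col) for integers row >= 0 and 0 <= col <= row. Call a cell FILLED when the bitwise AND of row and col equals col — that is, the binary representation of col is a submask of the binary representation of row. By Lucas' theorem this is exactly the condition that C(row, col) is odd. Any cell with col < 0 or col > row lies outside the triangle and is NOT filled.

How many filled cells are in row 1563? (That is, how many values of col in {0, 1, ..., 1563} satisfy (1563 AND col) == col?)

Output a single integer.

1563 in binary = 11000011011
popcount(1563) = number of 1-bits in 11000011011 = 6
A col c satisfies (1563 AND c) == c iff every set bit of c is also set in 1563; each of the 6 set bits of 1563 can independently be on or off in c.
count = 2^6 = 64

Answer: 64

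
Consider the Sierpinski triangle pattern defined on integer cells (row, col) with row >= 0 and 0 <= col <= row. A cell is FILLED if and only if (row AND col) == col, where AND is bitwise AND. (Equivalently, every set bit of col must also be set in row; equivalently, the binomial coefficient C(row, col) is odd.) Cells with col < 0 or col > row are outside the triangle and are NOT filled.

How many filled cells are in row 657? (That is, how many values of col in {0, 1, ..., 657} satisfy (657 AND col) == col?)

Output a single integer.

Answer: 16

Derivation:
657 in binary = 1010010001
popcount(657) = number of 1-bits in 1010010001 = 4
A col c satisfies (657 AND c) == c iff every set bit of c is also set in 657; each of the 4 set bits of 657 can independently be on or off in c.
count = 2^4 = 16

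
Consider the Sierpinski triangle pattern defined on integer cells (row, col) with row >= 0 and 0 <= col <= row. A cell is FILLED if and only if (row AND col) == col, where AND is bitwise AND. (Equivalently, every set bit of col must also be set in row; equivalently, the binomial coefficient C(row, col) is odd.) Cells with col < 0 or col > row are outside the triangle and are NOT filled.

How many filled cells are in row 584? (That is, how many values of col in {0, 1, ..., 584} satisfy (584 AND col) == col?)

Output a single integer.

584 in binary = 1001001000
popcount(584) = number of 1-bits in 1001001000 = 3
A col c satisfies (584 AND c) == c iff every set bit of c is also set in 584; each of the 3 set bits of 584 can independently be on or off in c.
count = 2^3 = 8

Answer: 8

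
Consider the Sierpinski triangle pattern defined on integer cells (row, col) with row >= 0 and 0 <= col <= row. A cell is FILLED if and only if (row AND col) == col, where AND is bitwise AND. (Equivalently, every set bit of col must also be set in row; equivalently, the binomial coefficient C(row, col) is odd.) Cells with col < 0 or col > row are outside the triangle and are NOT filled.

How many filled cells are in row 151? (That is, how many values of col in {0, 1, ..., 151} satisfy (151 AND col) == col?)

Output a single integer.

Answer: 32

Derivation:
151 in binary = 10010111
popcount(151) = number of 1-bits in 10010111 = 5
A col c satisfies (151 AND c) == c iff every set bit of c is also set in 151; each of the 5 set bits of 151 can independently be on or off in c.
count = 2^5 = 32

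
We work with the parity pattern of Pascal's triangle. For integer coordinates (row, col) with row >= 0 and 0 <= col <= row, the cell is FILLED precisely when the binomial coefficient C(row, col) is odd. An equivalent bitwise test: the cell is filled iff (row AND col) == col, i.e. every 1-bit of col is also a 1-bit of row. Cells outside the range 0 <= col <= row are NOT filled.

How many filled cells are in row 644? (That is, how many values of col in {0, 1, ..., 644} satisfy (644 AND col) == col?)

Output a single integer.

644 in binary = 1010000100
popcount(644) = number of 1-bits in 1010000100 = 3
A col c satisfies (644 AND c) == c iff every set bit of c is also set in 644; each of the 3 set bits of 644 can independently be on or off in c.
count = 2^3 = 8

Answer: 8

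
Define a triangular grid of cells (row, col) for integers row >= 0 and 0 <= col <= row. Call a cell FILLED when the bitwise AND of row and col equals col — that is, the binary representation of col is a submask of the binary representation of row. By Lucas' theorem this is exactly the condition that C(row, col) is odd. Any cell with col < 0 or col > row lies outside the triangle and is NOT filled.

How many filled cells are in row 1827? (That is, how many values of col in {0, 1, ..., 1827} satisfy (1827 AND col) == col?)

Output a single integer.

Answer: 64

Derivation:
1827 in binary = 11100100011
popcount(1827) = number of 1-bits in 11100100011 = 6
A col c satisfies (1827 AND c) == c iff every set bit of c is also set in 1827; each of the 6 set bits of 1827 can independently be on or off in c.
count = 2^6 = 64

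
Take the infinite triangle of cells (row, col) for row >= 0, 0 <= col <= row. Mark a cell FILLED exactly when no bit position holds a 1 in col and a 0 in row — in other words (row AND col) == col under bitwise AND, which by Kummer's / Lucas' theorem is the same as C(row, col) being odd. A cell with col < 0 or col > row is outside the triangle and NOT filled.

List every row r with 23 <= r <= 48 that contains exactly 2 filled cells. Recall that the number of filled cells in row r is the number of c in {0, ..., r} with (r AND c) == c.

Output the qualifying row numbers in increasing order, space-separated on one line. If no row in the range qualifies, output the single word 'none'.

Answer: 32

Derivation:
Row r has 2^popcount(r) filled cells, so we need popcount(r) = log2(2) = 1.
Scan r = 23..48 and keep those with exactly 1 one-bits:
r=23=10111 popcount=4 -> skip
r=24=11000 popcount=2 -> skip
r=25=11001 popcount=3 -> skip
r=26=11010 popcount=3 -> skip
r=27=11011 popcount=4 -> skip
r=28=11100 popcount=3 -> skip
r=29=11101 popcount=4 -> skip
r=30=11110 popcount=4 -> skip
r=31=11111 popcount=5 -> skip
r=32=100000 popcount=1 -> KEEP
r=33=100001 popcount=2 -> skip
r=34=100010 popcount=2 -> skip
r=35=100011 popcount=3 -> skip
r=36=100100 popcount=2 -> skip
r=37=100101 popcount=3 -> skip
r=38=100110 popcount=3 -> skip
r=39=100111 popcount=4 -> skip
r=40=101000 popcount=2 -> skip
r=41=101001 popcount=3 -> skip
r=42=101010 popcount=3 -> skip
r=43=101011 popcount=4 -> skip
r=44=101100 popcount=3 -> skip
r=45=101101 popcount=4 -> skip
r=46=101110 popcount=4 -> skip
r=47=101111 popcount=5 -> skip
r=48=110000 popcount=2 -> skip
Kept rows: 32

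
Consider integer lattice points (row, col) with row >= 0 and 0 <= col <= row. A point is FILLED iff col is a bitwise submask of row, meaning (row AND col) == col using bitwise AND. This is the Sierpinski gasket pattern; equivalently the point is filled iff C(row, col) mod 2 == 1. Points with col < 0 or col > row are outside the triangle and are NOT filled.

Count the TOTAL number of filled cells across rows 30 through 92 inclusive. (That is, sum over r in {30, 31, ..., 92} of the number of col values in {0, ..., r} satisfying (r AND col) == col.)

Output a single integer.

r30=11110 pc4: +16 =16
r31=11111 pc5: +32 =48
r32=100000 pc1: +2 =50
r33=100001 pc2: +4 =54
r34=100010 pc2: +4 =58
r35=100011 pc3: +8 =66
r36=100100 pc2: +4 =70
r37=100101 pc3: +8 =78
r38=100110 pc3: +8 =86
r39=100111 pc4: +16 =102
r40=101000 pc2: +4 =106
r41=101001 pc3: +8 =114
r42=101010 pc3: +8 =122
r43=101011 pc4: +16 =138
r44=101100 pc3: +8 =146
r45=101101 pc4: +16 =162
r46=101110 pc4: +16 =178
r47=101111 pc5: +32 =210
r48=110000 pc2: +4 =214
r49=110001 pc3: +8 =222
r50=110010 pc3: +8 =230
r51=110011 pc4: +16 =246
r52=110100 pc3: +8 =254
r53=110101 pc4: +16 =270
r54=110110 pc4: +16 =286
r55=110111 pc5: +32 =318
r56=111000 pc3: +8 =326
r57=111001 pc4: +16 =342
r58=111010 pc4: +16 =358
r59=111011 pc5: +32 =390
r60=111100 pc4: +16 =406
r61=111101 pc5: +32 =438
r62=111110 pc5: +32 =470
r63=111111 pc6: +64 =534
r64=1000000 pc1: +2 =536
r65=1000001 pc2: +4 =540
r66=1000010 pc2: +4 =544
r67=1000011 pc3: +8 =552
r68=1000100 pc2: +4 =556
r69=1000101 pc3: +8 =564
r70=1000110 pc3: +8 =572
r71=1000111 pc4: +16 =588
r72=1001000 pc2: +4 =592
r73=1001001 pc3: +8 =600
r74=1001010 pc3: +8 =608
r75=1001011 pc4: +16 =624
r76=1001100 pc3: +8 =632
r77=1001101 pc4: +16 =648
r78=1001110 pc4: +16 =664
r79=1001111 pc5: +32 =696
r80=1010000 pc2: +4 =700
r81=1010001 pc3: +8 =708
r82=1010010 pc3: +8 =716
r83=1010011 pc4: +16 =732
r84=1010100 pc3: +8 =740
r85=1010101 pc4: +16 =756
r86=1010110 pc4: +16 =772
r87=1010111 pc5: +32 =804
r88=1011000 pc3: +8 =812
r89=1011001 pc4: +16 =828
r90=1011010 pc4: +16 =844
r91=1011011 pc5: +32 =876
r92=1011100 pc4: +16 =892

Answer: 892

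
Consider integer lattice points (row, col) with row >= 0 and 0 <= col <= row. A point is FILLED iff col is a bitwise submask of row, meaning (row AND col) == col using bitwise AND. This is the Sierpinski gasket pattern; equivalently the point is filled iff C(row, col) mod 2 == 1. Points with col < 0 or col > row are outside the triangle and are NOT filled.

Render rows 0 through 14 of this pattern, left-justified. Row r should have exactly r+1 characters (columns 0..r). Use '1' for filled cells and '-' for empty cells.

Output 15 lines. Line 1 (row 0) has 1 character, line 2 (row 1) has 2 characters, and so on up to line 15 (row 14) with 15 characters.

Answer: 1
11
1-1
1111
1---1
11--11
1-1-1-1
11111111
1-------1
11------11
1-1-----1-1
1111----1111
1---1---1---1
11--11--11--11
1-1-1-1-1-1-1-1

Derivation:
r0=0: 1
r1=1: 11
r2=10: 1-1
r3=11: 1111
r4=100: 1---1
r5=101: 11--11
r6=110: 1-1-1-1
r7=111: 11111111
r8=1000: 1-------1
r9=1001: 11------11
r10=1010: 1-1-----1-1
r11=1011: 1111----1111
r12=1100: 1---1---1---1
r13=1101: 11--11--11--11
r14=1110: 1-1-1-1-1-1-1-1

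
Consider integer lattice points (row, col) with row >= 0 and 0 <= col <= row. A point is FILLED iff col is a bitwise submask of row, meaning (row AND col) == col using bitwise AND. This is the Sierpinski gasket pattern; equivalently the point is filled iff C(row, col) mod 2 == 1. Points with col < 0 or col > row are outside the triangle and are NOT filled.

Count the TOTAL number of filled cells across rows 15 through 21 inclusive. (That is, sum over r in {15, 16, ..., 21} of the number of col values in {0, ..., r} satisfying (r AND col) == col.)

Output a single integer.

r15=1111 pc4: +16 =16
r16=10000 pc1: +2 =18
r17=10001 pc2: +4 =22
r18=10010 pc2: +4 =26
r19=10011 pc3: +8 =34
r20=10100 pc2: +4 =38
r21=10101 pc3: +8 =46

Answer: 46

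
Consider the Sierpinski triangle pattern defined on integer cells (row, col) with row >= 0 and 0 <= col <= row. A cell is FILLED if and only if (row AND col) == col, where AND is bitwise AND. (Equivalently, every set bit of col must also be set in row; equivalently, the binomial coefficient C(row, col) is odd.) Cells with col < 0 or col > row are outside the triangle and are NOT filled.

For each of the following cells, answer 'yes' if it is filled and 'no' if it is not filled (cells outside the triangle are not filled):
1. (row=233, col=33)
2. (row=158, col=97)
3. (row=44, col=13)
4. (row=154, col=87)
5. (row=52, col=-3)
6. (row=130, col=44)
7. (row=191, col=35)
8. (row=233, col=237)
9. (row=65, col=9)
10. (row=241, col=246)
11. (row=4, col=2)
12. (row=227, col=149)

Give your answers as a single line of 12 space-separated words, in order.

(233,33): row=0b11101001, col=0b100001, row AND col = 0b100001 = 33; 33 == 33 -> filled
(158,97): row=0b10011110, col=0b1100001, row AND col = 0b0 = 0; 0 != 97 -> empty
(44,13): row=0b101100, col=0b1101, row AND col = 0b1100 = 12; 12 != 13 -> empty
(154,87): row=0b10011010, col=0b1010111, row AND col = 0b10010 = 18; 18 != 87 -> empty
(52,-3): col outside [0, 52] -> not filled
(130,44): row=0b10000010, col=0b101100, row AND col = 0b0 = 0; 0 != 44 -> empty
(191,35): row=0b10111111, col=0b100011, row AND col = 0b100011 = 35; 35 == 35 -> filled
(233,237): col outside [0, 233] -> not filled
(65,9): row=0b1000001, col=0b1001, row AND col = 0b1 = 1; 1 != 9 -> empty
(241,246): col outside [0, 241] -> not filled
(4,2): row=0b100, col=0b10, row AND col = 0b0 = 0; 0 != 2 -> empty
(227,149): row=0b11100011, col=0b10010101, row AND col = 0b10000001 = 129; 129 != 149 -> empty

Answer: yes no no no no no yes no no no no no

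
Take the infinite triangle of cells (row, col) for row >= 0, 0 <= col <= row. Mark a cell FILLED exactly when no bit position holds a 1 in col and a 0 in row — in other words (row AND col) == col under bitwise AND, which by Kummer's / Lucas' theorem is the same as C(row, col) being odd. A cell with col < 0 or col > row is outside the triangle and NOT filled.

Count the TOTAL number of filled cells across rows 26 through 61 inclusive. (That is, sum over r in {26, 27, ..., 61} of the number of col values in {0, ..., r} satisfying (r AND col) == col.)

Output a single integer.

r26=11010 pc3: +8 =8
r27=11011 pc4: +16 =24
r28=11100 pc3: +8 =32
r29=11101 pc4: +16 =48
r30=11110 pc4: +16 =64
r31=11111 pc5: +32 =96
r32=100000 pc1: +2 =98
r33=100001 pc2: +4 =102
r34=100010 pc2: +4 =106
r35=100011 pc3: +8 =114
r36=100100 pc2: +4 =118
r37=100101 pc3: +8 =126
r38=100110 pc3: +8 =134
r39=100111 pc4: +16 =150
r40=101000 pc2: +4 =154
r41=101001 pc3: +8 =162
r42=101010 pc3: +8 =170
r43=101011 pc4: +16 =186
r44=101100 pc3: +8 =194
r45=101101 pc4: +16 =210
r46=101110 pc4: +16 =226
r47=101111 pc5: +32 =258
r48=110000 pc2: +4 =262
r49=110001 pc3: +8 =270
r50=110010 pc3: +8 =278
r51=110011 pc4: +16 =294
r52=110100 pc3: +8 =302
r53=110101 pc4: +16 =318
r54=110110 pc4: +16 =334
r55=110111 pc5: +32 =366
r56=111000 pc3: +8 =374
r57=111001 pc4: +16 =390
r58=111010 pc4: +16 =406
r59=111011 pc5: +32 =438
r60=111100 pc4: +16 =454
r61=111101 pc5: +32 =486

Answer: 486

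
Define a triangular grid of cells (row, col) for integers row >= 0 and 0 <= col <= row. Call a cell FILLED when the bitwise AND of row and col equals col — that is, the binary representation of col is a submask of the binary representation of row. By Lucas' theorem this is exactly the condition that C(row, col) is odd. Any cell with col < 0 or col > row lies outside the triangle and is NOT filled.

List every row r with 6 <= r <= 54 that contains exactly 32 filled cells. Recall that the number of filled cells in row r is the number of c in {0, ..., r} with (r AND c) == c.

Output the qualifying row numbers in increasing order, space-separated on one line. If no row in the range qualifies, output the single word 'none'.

Row r has 2^popcount(r) filled cells, so we need popcount(r) = log2(32) = 5.
Scan r = 6..54 and keep those with exactly 5 one-bits:
r=6=110 popcount=2 -> skip
r=7=111 popcount=3 -> skip
r=8=1000 popcount=1 -> skip
r=9=1001 popcount=2 -> skip
r=10=1010 popcount=2 -> skip
r=11=1011 popcount=3 -> skip
r=12=1100 popcount=2 -> skip
r=13=1101 popcount=3 -> skip
r=14=1110 popcount=3 -> skip
r=15=1111 popcount=4 -> skip
r=16=10000 popcount=1 -> skip
r=17=10001 popcount=2 -> skip
r=18=10010 popcount=2 -> skip
r=19=10011 popcount=3 -> skip
r=20=10100 popcount=2 -> skip
r=21=10101 popcount=3 -> skip
r=22=10110 popcount=3 -> skip
r=23=10111 popcount=4 -> skip
r=24=11000 popcount=2 -> skip
r=25=11001 popcount=3 -> skip
r=26=11010 popcount=3 -> skip
r=27=11011 popcount=4 -> skip
r=28=11100 popcount=3 -> skip
r=29=11101 popcount=4 -> skip
r=30=11110 popcount=4 -> skip
r=31=11111 popcount=5 -> KEEP
r=32=100000 popcount=1 -> skip
r=33=100001 popcount=2 -> skip
r=34=100010 popcount=2 -> skip
r=35=100011 popcount=3 -> skip
r=36=100100 popcount=2 -> skip
r=37=100101 popcount=3 -> skip
r=38=100110 popcount=3 -> skip
r=39=100111 popcount=4 -> skip
r=40=101000 popcount=2 -> skip
r=41=101001 popcount=3 -> skip
r=42=101010 popcount=3 -> skip
r=43=101011 popcount=4 -> skip
r=44=101100 popcount=3 -> skip
r=45=101101 popcount=4 -> skip
r=46=101110 popcount=4 -> skip
r=47=101111 popcount=5 -> KEEP
r=48=110000 popcount=2 -> skip
r=49=110001 popcount=3 -> skip
r=50=110010 popcount=3 -> skip
r=51=110011 popcount=4 -> skip
r=52=110100 popcount=3 -> skip
r=53=110101 popcount=4 -> skip
r=54=110110 popcount=4 -> skip
Kept rows: 31 47

Answer: 31 47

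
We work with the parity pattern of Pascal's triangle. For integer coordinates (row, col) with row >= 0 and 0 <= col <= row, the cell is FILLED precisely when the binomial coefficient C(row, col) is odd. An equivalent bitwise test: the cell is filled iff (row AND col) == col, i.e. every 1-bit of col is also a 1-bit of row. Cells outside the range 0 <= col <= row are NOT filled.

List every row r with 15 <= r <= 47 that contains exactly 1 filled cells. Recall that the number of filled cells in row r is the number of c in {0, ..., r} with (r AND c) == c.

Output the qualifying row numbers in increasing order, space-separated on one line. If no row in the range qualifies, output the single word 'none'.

Answer: none

Derivation:
Row r has 2^popcount(r) filled cells, so we need popcount(r) = log2(1) = 0.
Scan r = 15..47 and keep those with exactly 0 one-bits:
r=15=1111 popcount=4 -> skip
r=16=10000 popcount=1 -> skip
r=17=10001 popcount=2 -> skip
r=18=10010 popcount=2 -> skip
r=19=10011 popcount=3 -> skip
r=20=10100 popcount=2 -> skip
r=21=10101 popcount=3 -> skip
r=22=10110 popcount=3 -> skip
r=23=10111 popcount=4 -> skip
r=24=11000 popcount=2 -> skip
r=25=11001 popcount=3 -> skip
r=26=11010 popcount=3 -> skip
r=27=11011 popcount=4 -> skip
r=28=11100 popcount=3 -> skip
r=29=11101 popcount=4 -> skip
r=30=11110 popcount=4 -> skip
r=31=11111 popcount=5 -> skip
r=32=100000 popcount=1 -> skip
r=33=100001 popcount=2 -> skip
r=34=100010 popcount=2 -> skip
r=35=100011 popcount=3 -> skip
r=36=100100 popcount=2 -> skip
r=37=100101 popcount=3 -> skip
r=38=100110 popcount=3 -> skip
r=39=100111 popcount=4 -> skip
r=40=101000 popcount=2 -> skip
r=41=101001 popcount=3 -> skip
r=42=101010 popcount=3 -> skip
r=43=101011 popcount=4 -> skip
r=44=101100 popcount=3 -> skip
r=45=101101 popcount=4 -> skip
r=46=101110 popcount=4 -> skip
r=47=101111 popcount=5 -> skip
Kept rows: none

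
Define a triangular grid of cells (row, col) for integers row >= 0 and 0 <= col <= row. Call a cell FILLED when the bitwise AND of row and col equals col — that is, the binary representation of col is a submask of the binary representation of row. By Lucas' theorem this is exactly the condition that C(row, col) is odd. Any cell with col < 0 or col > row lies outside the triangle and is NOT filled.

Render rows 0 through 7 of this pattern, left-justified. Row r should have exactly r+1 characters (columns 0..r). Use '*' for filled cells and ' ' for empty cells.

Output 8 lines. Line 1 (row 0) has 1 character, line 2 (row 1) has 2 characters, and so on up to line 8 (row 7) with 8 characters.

r0=0: *
r1=1: **
r2=10: * *
r3=11: ****
r4=100: *   *
r5=101: **  **
r6=110: * * * *
r7=111: ********

Answer: *
**
* *
****
*   *
**  **
* * * *
********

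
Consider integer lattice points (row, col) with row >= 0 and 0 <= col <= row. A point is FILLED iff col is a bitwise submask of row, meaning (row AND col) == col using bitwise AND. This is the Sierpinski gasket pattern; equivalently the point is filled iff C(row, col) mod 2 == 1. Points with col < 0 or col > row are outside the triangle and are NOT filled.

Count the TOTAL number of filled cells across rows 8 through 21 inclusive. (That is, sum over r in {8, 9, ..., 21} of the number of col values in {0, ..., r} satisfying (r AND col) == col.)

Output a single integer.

r8=1000 pc1: +2 =2
r9=1001 pc2: +4 =6
r10=1010 pc2: +4 =10
r11=1011 pc3: +8 =18
r12=1100 pc2: +4 =22
r13=1101 pc3: +8 =30
r14=1110 pc3: +8 =38
r15=1111 pc4: +16 =54
r16=10000 pc1: +2 =56
r17=10001 pc2: +4 =60
r18=10010 pc2: +4 =64
r19=10011 pc3: +8 =72
r20=10100 pc2: +4 =76
r21=10101 pc3: +8 =84

Answer: 84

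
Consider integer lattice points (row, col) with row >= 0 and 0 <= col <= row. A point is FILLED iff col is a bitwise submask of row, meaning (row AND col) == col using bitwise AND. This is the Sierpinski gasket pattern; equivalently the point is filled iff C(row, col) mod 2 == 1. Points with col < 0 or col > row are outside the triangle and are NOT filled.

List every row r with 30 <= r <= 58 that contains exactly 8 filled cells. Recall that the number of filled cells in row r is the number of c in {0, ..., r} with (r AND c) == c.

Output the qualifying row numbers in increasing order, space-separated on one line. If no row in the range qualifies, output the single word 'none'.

Row r has 2^popcount(r) filled cells, so we need popcount(r) = log2(8) = 3.
Scan r = 30..58 and keep those with exactly 3 one-bits:
r=30=11110 popcount=4 -> skip
r=31=11111 popcount=5 -> skip
r=32=100000 popcount=1 -> skip
r=33=100001 popcount=2 -> skip
r=34=100010 popcount=2 -> skip
r=35=100011 popcount=3 -> KEEP
r=36=100100 popcount=2 -> skip
r=37=100101 popcount=3 -> KEEP
r=38=100110 popcount=3 -> KEEP
r=39=100111 popcount=4 -> skip
r=40=101000 popcount=2 -> skip
r=41=101001 popcount=3 -> KEEP
r=42=101010 popcount=3 -> KEEP
r=43=101011 popcount=4 -> skip
r=44=101100 popcount=3 -> KEEP
r=45=101101 popcount=4 -> skip
r=46=101110 popcount=4 -> skip
r=47=101111 popcount=5 -> skip
r=48=110000 popcount=2 -> skip
r=49=110001 popcount=3 -> KEEP
r=50=110010 popcount=3 -> KEEP
r=51=110011 popcount=4 -> skip
r=52=110100 popcount=3 -> KEEP
r=53=110101 popcount=4 -> skip
r=54=110110 popcount=4 -> skip
r=55=110111 popcount=5 -> skip
r=56=111000 popcount=3 -> KEEP
r=57=111001 popcount=4 -> skip
r=58=111010 popcount=4 -> skip
Kept rows: 35 37 38 41 42 44 49 50 52 56

Answer: 35 37 38 41 42 44 49 50 52 56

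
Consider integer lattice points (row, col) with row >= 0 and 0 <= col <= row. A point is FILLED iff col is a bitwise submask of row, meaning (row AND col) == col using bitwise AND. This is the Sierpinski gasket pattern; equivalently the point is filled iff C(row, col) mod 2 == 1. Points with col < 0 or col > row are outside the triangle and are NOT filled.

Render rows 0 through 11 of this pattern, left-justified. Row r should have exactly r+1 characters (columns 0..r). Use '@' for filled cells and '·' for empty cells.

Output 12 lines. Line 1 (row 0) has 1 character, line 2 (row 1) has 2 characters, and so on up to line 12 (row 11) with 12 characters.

r0=0: @
r1=1: @@
r2=10: @·@
r3=11: @@@@
r4=100: @···@
r5=101: @@··@@
r6=110: @·@·@·@
r7=111: @@@@@@@@
r8=1000: @·······@
r9=1001: @@······@@
r10=1010: @·@·····@·@
r11=1011: @@@@····@@@@

Answer: @
@@
@·@
@@@@
@···@
@@··@@
@·@·@·@
@@@@@@@@
@·······@
@@······@@
@·@·····@·@
@@@@····@@@@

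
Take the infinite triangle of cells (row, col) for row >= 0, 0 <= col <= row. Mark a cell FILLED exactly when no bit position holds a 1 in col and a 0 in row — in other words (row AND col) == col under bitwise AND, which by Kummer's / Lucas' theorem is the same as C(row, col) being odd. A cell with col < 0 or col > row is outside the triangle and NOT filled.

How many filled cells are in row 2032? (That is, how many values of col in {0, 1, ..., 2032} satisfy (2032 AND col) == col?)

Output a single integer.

Answer: 128

Derivation:
2032 in binary = 11111110000
popcount(2032) = number of 1-bits in 11111110000 = 7
A col c satisfies (2032 AND c) == c iff every set bit of c is also set in 2032; each of the 7 set bits of 2032 can independently be on or off in c.
count = 2^7 = 128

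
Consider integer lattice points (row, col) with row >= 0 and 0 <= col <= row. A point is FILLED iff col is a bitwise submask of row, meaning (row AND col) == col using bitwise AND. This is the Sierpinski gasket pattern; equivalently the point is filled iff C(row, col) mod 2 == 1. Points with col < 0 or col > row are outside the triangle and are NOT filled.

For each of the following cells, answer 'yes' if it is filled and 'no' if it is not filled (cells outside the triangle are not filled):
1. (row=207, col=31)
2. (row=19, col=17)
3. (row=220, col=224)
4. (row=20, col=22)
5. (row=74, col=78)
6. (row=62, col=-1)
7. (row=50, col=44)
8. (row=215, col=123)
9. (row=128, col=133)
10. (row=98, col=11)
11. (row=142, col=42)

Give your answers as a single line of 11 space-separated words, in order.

(207,31): row=0b11001111, col=0b11111, row AND col = 0b1111 = 15; 15 != 31 -> empty
(19,17): row=0b10011, col=0b10001, row AND col = 0b10001 = 17; 17 == 17 -> filled
(220,224): col outside [0, 220] -> not filled
(20,22): col outside [0, 20] -> not filled
(74,78): col outside [0, 74] -> not filled
(62,-1): col outside [0, 62] -> not filled
(50,44): row=0b110010, col=0b101100, row AND col = 0b100000 = 32; 32 != 44 -> empty
(215,123): row=0b11010111, col=0b1111011, row AND col = 0b1010011 = 83; 83 != 123 -> empty
(128,133): col outside [0, 128] -> not filled
(98,11): row=0b1100010, col=0b1011, row AND col = 0b10 = 2; 2 != 11 -> empty
(142,42): row=0b10001110, col=0b101010, row AND col = 0b1010 = 10; 10 != 42 -> empty

Answer: no yes no no no no no no no no no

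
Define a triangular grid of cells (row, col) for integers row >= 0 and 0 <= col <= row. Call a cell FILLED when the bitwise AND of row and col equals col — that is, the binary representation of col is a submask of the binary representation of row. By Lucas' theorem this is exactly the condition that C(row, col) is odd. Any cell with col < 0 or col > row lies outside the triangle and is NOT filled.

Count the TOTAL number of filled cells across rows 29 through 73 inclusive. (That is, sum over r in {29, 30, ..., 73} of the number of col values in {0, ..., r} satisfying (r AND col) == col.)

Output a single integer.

r29=11101 pc4: +16 =16
r30=11110 pc4: +16 =32
r31=11111 pc5: +32 =64
r32=100000 pc1: +2 =66
r33=100001 pc2: +4 =70
r34=100010 pc2: +4 =74
r35=100011 pc3: +8 =82
r36=100100 pc2: +4 =86
r37=100101 pc3: +8 =94
r38=100110 pc3: +8 =102
r39=100111 pc4: +16 =118
r40=101000 pc2: +4 =122
r41=101001 pc3: +8 =130
r42=101010 pc3: +8 =138
r43=101011 pc4: +16 =154
r44=101100 pc3: +8 =162
r45=101101 pc4: +16 =178
r46=101110 pc4: +16 =194
r47=101111 pc5: +32 =226
r48=110000 pc2: +4 =230
r49=110001 pc3: +8 =238
r50=110010 pc3: +8 =246
r51=110011 pc4: +16 =262
r52=110100 pc3: +8 =270
r53=110101 pc4: +16 =286
r54=110110 pc4: +16 =302
r55=110111 pc5: +32 =334
r56=111000 pc3: +8 =342
r57=111001 pc4: +16 =358
r58=111010 pc4: +16 =374
r59=111011 pc5: +32 =406
r60=111100 pc4: +16 =422
r61=111101 pc5: +32 =454
r62=111110 pc5: +32 =486
r63=111111 pc6: +64 =550
r64=1000000 pc1: +2 =552
r65=1000001 pc2: +4 =556
r66=1000010 pc2: +4 =560
r67=1000011 pc3: +8 =568
r68=1000100 pc2: +4 =572
r69=1000101 pc3: +8 =580
r70=1000110 pc3: +8 =588
r71=1000111 pc4: +16 =604
r72=1001000 pc2: +4 =608
r73=1001001 pc3: +8 =616

Answer: 616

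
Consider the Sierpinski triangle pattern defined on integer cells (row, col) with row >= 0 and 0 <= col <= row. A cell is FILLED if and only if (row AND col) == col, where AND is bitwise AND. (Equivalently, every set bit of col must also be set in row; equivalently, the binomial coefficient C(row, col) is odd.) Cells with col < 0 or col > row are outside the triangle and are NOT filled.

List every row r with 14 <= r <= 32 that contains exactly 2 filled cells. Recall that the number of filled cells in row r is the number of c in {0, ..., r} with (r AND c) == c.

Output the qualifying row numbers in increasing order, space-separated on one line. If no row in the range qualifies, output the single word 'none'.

Answer: 16 32

Derivation:
Row r has 2^popcount(r) filled cells, so we need popcount(r) = log2(2) = 1.
Scan r = 14..32 and keep those with exactly 1 one-bits:
r=14=1110 popcount=3 -> skip
r=15=1111 popcount=4 -> skip
r=16=10000 popcount=1 -> KEEP
r=17=10001 popcount=2 -> skip
r=18=10010 popcount=2 -> skip
r=19=10011 popcount=3 -> skip
r=20=10100 popcount=2 -> skip
r=21=10101 popcount=3 -> skip
r=22=10110 popcount=3 -> skip
r=23=10111 popcount=4 -> skip
r=24=11000 popcount=2 -> skip
r=25=11001 popcount=3 -> skip
r=26=11010 popcount=3 -> skip
r=27=11011 popcount=4 -> skip
r=28=11100 popcount=3 -> skip
r=29=11101 popcount=4 -> skip
r=30=11110 popcount=4 -> skip
r=31=11111 popcount=5 -> skip
r=32=100000 popcount=1 -> KEEP
Kept rows: 16 32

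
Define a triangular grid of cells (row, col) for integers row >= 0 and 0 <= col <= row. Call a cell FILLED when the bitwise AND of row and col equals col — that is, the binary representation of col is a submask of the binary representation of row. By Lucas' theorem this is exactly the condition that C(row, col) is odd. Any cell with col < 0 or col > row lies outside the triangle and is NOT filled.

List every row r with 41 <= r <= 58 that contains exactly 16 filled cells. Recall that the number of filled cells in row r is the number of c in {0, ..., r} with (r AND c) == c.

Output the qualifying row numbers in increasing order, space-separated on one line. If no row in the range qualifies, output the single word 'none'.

Answer: 43 45 46 51 53 54 57 58

Derivation:
Row r has 2^popcount(r) filled cells, so we need popcount(r) = log2(16) = 4.
Scan r = 41..58 and keep those with exactly 4 one-bits:
r=41=101001 popcount=3 -> skip
r=42=101010 popcount=3 -> skip
r=43=101011 popcount=4 -> KEEP
r=44=101100 popcount=3 -> skip
r=45=101101 popcount=4 -> KEEP
r=46=101110 popcount=4 -> KEEP
r=47=101111 popcount=5 -> skip
r=48=110000 popcount=2 -> skip
r=49=110001 popcount=3 -> skip
r=50=110010 popcount=3 -> skip
r=51=110011 popcount=4 -> KEEP
r=52=110100 popcount=3 -> skip
r=53=110101 popcount=4 -> KEEP
r=54=110110 popcount=4 -> KEEP
r=55=110111 popcount=5 -> skip
r=56=111000 popcount=3 -> skip
r=57=111001 popcount=4 -> KEEP
r=58=111010 popcount=4 -> KEEP
Kept rows: 43 45 46 51 53 54 57 58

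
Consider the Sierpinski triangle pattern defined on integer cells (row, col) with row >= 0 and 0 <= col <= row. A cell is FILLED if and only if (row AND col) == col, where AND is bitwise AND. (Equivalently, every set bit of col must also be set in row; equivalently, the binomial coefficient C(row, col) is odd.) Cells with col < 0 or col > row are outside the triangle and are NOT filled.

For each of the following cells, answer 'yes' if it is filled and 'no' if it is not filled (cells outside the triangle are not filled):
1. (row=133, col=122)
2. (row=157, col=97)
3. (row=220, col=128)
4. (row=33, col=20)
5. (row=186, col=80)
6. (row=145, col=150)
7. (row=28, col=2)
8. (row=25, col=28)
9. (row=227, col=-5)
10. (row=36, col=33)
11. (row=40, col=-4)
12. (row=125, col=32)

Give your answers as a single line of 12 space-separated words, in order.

(133,122): row=0b10000101, col=0b1111010, row AND col = 0b0 = 0; 0 != 122 -> empty
(157,97): row=0b10011101, col=0b1100001, row AND col = 0b1 = 1; 1 != 97 -> empty
(220,128): row=0b11011100, col=0b10000000, row AND col = 0b10000000 = 128; 128 == 128 -> filled
(33,20): row=0b100001, col=0b10100, row AND col = 0b0 = 0; 0 != 20 -> empty
(186,80): row=0b10111010, col=0b1010000, row AND col = 0b10000 = 16; 16 != 80 -> empty
(145,150): col outside [0, 145] -> not filled
(28,2): row=0b11100, col=0b10, row AND col = 0b0 = 0; 0 != 2 -> empty
(25,28): col outside [0, 25] -> not filled
(227,-5): col outside [0, 227] -> not filled
(36,33): row=0b100100, col=0b100001, row AND col = 0b100000 = 32; 32 != 33 -> empty
(40,-4): col outside [0, 40] -> not filled
(125,32): row=0b1111101, col=0b100000, row AND col = 0b100000 = 32; 32 == 32 -> filled

Answer: no no yes no no no no no no no no yes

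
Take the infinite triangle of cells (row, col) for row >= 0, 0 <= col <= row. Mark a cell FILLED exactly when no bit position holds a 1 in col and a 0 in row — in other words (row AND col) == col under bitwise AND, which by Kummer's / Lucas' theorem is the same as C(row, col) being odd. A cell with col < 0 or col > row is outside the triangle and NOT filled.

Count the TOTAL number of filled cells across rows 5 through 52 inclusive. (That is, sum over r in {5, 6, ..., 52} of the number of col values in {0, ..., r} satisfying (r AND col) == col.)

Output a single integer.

r5=101 pc2: +4 =4
r6=110 pc2: +4 =8
r7=111 pc3: +8 =16
r8=1000 pc1: +2 =18
r9=1001 pc2: +4 =22
r10=1010 pc2: +4 =26
r11=1011 pc3: +8 =34
r12=1100 pc2: +4 =38
r13=1101 pc3: +8 =46
r14=1110 pc3: +8 =54
r15=1111 pc4: +16 =70
r16=10000 pc1: +2 =72
r17=10001 pc2: +4 =76
r18=10010 pc2: +4 =80
r19=10011 pc3: +8 =88
r20=10100 pc2: +4 =92
r21=10101 pc3: +8 =100
r22=10110 pc3: +8 =108
r23=10111 pc4: +16 =124
r24=11000 pc2: +4 =128
r25=11001 pc3: +8 =136
r26=11010 pc3: +8 =144
r27=11011 pc4: +16 =160
r28=11100 pc3: +8 =168
r29=11101 pc4: +16 =184
r30=11110 pc4: +16 =200
r31=11111 pc5: +32 =232
r32=100000 pc1: +2 =234
r33=100001 pc2: +4 =238
r34=100010 pc2: +4 =242
r35=100011 pc3: +8 =250
r36=100100 pc2: +4 =254
r37=100101 pc3: +8 =262
r38=100110 pc3: +8 =270
r39=100111 pc4: +16 =286
r40=101000 pc2: +4 =290
r41=101001 pc3: +8 =298
r42=101010 pc3: +8 =306
r43=101011 pc4: +16 =322
r44=101100 pc3: +8 =330
r45=101101 pc4: +16 =346
r46=101110 pc4: +16 =362
r47=101111 pc5: +32 =394
r48=110000 pc2: +4 =398
r49=110001 pc3: +8 =406
r50=110010 pc3: +8 =414
r51=110011 pc4: +16 =430
r52=110100 pc3: +8 =438

Answer: 438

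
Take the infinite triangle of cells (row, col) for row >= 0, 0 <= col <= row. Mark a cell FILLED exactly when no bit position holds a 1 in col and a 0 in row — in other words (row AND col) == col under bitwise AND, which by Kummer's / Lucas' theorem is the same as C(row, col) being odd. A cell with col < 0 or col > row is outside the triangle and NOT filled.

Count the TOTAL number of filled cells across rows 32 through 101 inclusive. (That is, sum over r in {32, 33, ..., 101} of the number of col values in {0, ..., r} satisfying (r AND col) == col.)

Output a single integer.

r32=100000 pc1: +2 =2
r33=100001 pc2: +4 =6
r34=100010 pc2: +4 =10
r35=100011 pc3: +8 =18
r36=100100 pc2: +4 =22
r37=100101 pc3: +8 =30
r38=100110 pc3: +8 =38
r39=100111 pc4: +16 =54
r40=101000 pc2: +4 =58
r41=101001 pc3: +8 =66
r42=101010 pc3: +8 =74
r43=101011 pc4: +16 =90
r44=101100 pc3: +8 =98
r45=101101 pc4: +16 =114
r46=101110 pc4: +16 =130
r47=101111 pc5: +32 =162
r48=110000 pc2: +4 =166
r49=110001 pc3: +8 =174
r50=110010 pc3: +8 =182
r51=110011 pc4: +16 =198
r52=110100 pc3: +8 =206
r53=110101 pc4: +16 =222
r54=110110 pc4: +16 =238
r55=110111 pc5: +32 =270
r56=111000 pc3: +8 =278
r57=111001 pc4: +16 =294
r58=111010 pc4: +16 =310
r59=111011 pc5: +32 =342
r60=111100 pc4: +16 =358
r61=111101 pc5: +32 =390
r62=111110 pc5: +32 =422
r63=111111 pc6: +64 =486
r64=1000000 pc1: +2 =488
r65=1000001 pc2: +4 =492
r66=1000010 pc2: +4 =496
r67=1000011 pc3: +8 =504
r68=1000100 pc2: +4 =508
r69=1000101 pc3: +8 =516
r70=1000110 pc3: +8 =524
r71=1000111 pc4: +16 =540
r72=1001000 pc2: +4 =544
r73=1001001 pc3: +8 =552
r74=1001010 pc3: +8 =560
r75=1001011 pc4: +16 =576
r76=1001100 pc3: +8 =584
r77=1001101 pc4: +16 =600
r78=1001110 pc4: +16 =616
r79=1001111 pc5: +32 =648
r80=1010000 pc2: +4 =652
r81=1010001 pc3: +8 =660
r82=1010010 pc3: +8 =668
r83=1010011 pc4: +16 =684
r84=1010100 pc3: +8 =692
r85=1010101 pc4: +16 =708
r86=1010110 pc4: +16 =724
r87=1010111 pc5: +32 =756
r88=1011000 pc3: +8 =764
r89=1011001 pc4: +16 =780
r90=1011010 pc4: +16 =796
r91=1011011 pc5: +32 =828
r92=1011100 pc4: +16 =844
r93=1011101 pc5: +32 =876
r94=1011110 pc5: +32 =908
r95=1011111 pc6: +64 =972
r96=1100000 pc2: +4 =976
r97=1100001 pc3: +8 =984
r98=1100010 pc3: +8 =992
r99=1100011 pc4: +16 =1008
r100=1100100 pc3: +8 =1016
r101=1100101 pc4: +16 =1032

Answer: 1032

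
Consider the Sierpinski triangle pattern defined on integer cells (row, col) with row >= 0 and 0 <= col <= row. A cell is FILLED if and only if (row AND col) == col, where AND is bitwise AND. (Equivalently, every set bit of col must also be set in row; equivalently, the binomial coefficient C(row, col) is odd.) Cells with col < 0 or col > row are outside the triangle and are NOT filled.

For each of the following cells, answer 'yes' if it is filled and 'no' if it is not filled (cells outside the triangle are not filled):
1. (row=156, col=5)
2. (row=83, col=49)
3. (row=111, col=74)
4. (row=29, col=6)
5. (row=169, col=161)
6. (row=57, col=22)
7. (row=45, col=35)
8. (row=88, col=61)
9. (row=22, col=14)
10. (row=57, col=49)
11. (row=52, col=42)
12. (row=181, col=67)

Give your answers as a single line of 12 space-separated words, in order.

(156,5): row=0b10011100, col=0b101, row AND col = 0b100 = 4; 4 != 5 -> empty
(83,49): row=0b1010011, col=0b110001, row AND col = 0b10001 = 17; 17 != 49 -> empty
(111,74): row=0b1101111, col=0b1001010, row AND col = 0b1001010 = 74; 74 == 74 -> filled
(29,6): row=0b11101, col=0b110, row AND col = 0b100 = 4; 4 != 6 -> empty
(169,161): row=0b10101001, col=0b10100001, row AND col = 0b10100001 = 161; 161 == 161 -> filled
(57,22): row=0b111001, col=0b10110, row AND col = 0b10000 = 16; 16 != 22 -> empty
(45,35): row=0b101101, col=0b100011, row AND col = 0b100001 = 33; 33 != 35 -> empty
(88,61): row=0b1011000, col=0b111101, row AND col = 0b11000 = 24; 24 != 61 -> empty
(22,14): row=0b10110, col=0b1110, row AND col = 0b110 = 6; 6 != 14 -> empty
(57,49): row=0b111001, col=0b110001, row AND col = 0b110001 = 49; 49 == 49 -> filled
(52,42): row=0b110100, col=0b101010, row AND col = 0b100000 = 32; 32 != 42 -> empty
(181,67): row=0b10110101, col=0b1000011, row AND col = 0b1 = 1; 1 != 67 -> empty

Answer: no no yes no yes no no no no yes no no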